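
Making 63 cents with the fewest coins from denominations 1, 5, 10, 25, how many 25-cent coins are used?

2

Greedy: take as many of the largest coin as possible, then repeat with the remainder.
63 = 2×25 + 1×10 + 3×1
Count of 25: 2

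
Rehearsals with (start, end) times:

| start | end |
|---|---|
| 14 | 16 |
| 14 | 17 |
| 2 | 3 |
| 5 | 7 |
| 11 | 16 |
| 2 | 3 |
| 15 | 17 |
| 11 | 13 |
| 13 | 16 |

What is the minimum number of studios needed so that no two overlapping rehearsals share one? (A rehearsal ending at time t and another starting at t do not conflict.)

5

Count concurrent intervals with a sweep; the peak is the room count.
Events (time:±→running): 2:+→1 2:+→2 3:-→1 3:-→0 5:+→1 7:-→0 11:+→1 11:+→2 13:-→1 13:+→2 14:+→3 14:+→4 15:+→5 … peak 5.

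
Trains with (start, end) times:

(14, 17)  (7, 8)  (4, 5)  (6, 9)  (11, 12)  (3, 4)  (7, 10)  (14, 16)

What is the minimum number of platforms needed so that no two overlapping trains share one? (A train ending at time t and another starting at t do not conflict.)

3

The answer is the maximum number of intervals overlapping at any instant.
Events (time:±→running): 3:+→1 4:-→0 4:+→1 5:-→0 6:+→1 7:+→2 7:+→3 … peak 3.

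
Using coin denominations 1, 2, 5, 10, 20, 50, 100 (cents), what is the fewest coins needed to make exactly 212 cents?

4

Greedy: take as many of the largest coin as possible, then repeat with the remainder.
212 = 2×100 + 1×10 + 1×2
Total coins = 2 + 1 + 1 = 4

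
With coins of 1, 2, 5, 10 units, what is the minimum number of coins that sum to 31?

Greedy: take as many of the largest coin as possible, then repeat with the remainder.
31 − 3×10→1 − 1×1→0
Total coins = 3 + 1 = 4

4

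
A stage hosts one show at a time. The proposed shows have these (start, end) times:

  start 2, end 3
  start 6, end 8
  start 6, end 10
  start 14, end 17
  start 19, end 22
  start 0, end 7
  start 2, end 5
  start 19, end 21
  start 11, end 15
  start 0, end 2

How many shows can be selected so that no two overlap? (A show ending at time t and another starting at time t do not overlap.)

5

Sort by end time and greedily take each interval whose start is ≥ the last chosen end.
Sorted by end: (0,2)  (2,3)  (2,5)  (0,7)  (6,8)  (6,10)  (11,15)  (14,17)  (19,21)  (19,22)
take (0,2); take (2,3); take (6,8); take (11,15); take (19,21).
Selected 5 shows.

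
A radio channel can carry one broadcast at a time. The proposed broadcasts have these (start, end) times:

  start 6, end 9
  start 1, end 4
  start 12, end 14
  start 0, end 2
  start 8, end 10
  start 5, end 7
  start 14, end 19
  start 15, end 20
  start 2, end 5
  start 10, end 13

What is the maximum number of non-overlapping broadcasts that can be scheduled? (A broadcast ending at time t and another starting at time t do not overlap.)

Order by finish time; keep every interval that doesn't clash with the previous kept one.
By end time: (0,2), (1,4), (2,5), (5,7), (6,9), (8,10), (10,13), (12,14), (14,19), (15,20).
Pick (0,2); next start ≥ 2 → (2,5); next start ≥ 5 → (5,7); next start ≥ 7 → (8,10); next start ≥ 10 → (10,13); next start ≥ 13 → (14,19).
Selected 6 broadcasts.

6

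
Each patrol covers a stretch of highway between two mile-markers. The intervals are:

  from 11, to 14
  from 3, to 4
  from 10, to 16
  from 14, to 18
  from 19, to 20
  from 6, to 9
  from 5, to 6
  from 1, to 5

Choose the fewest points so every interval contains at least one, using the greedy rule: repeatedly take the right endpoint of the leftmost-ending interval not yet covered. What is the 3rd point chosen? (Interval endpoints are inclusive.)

Sort by right endpoint; whenever an interval is uncovered, place a point at its right end.
By right end: [3,4]  [1,5]  [5,6]  [6,9]  [11,14]  [10,16]  [14,18]  [19,20]
[3,4] uncovered → point at 4; [5,6] uncovered → point at 6; [11,14] uncovered → point at 14; [19,20] uncovered → point at 20.
Points: 4, 6, 14, 20 (4 total).

14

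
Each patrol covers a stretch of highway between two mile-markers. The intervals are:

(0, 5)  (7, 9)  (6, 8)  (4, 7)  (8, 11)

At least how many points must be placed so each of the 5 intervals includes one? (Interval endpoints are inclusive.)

2

Sorted: [0,5] [4,7] [6,8] [7,9] [8,11]
{[0,5],[4,7]} hit by 5; {[6,8],[7,9],[8,11]} hit by 8.
Points: 5, 8 (2 total).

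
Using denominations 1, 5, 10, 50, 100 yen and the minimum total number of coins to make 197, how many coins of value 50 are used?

197 = 1×100 + 1×50 + 4×10 + 1×5 + 2×1
Count of 50: 1

1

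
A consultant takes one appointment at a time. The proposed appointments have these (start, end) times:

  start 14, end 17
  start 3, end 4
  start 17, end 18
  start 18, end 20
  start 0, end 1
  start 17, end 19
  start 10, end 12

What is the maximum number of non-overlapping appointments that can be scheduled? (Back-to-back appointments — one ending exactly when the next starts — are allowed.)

6

Sort by end time and greedily take each interval whose start is ≥ the last chosen end.
By end time: (0,1), (3,4), (10,12), (14,17), (17,18), (17,19), (18,20).
Pick (0,1); next start ≥ 1 → (3,4); next start ≥ 4 → (10,12); next start ≥ 12 → (14,17); next start ≥ 17 → (17,18); next start ≥ 18 → (18,20).
Selected 6 appointments.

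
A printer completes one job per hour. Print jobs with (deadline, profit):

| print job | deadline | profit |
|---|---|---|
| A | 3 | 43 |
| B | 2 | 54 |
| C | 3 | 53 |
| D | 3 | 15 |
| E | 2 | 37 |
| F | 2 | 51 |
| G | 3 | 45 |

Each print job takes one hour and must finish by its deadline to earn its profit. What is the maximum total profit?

158

By profit: B(d2,54), C(d3,53), F(d2,51), G(d3,45), A(d3,43), E(d2,37), D(d3,15)
B→slot 2; C→slot 3; F→slot 1; G skipped; A skipped; E skipped; D skipped.
Profit = 51 + 54 + 53 = 158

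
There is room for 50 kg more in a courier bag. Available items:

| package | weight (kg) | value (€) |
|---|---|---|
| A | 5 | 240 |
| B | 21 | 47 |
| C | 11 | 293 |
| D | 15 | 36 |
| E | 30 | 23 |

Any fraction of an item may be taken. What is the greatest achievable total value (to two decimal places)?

611.52

Order: A (240/5=48.00) > C (293/11=26.64) > D (36/15=2.40) > B (47/21=2.24) > E (23/30=0.77)
Fill: take A (5 @ 240) → take C (11 @ 293) → take D (15 @ 36) → take 19/21 of B → 42.52; 50/50 used.
Total value = 611.52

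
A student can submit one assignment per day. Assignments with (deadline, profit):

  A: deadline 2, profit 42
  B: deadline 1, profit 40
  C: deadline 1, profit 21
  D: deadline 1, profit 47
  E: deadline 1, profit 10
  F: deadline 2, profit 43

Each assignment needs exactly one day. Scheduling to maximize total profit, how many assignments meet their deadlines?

By profit: D(d1,47), F(d2,43), A(d2,42), B(d1,40), C(d1,21), E(d1,10)
D→slot 1; F→slot 2; A skipped; B skipped; C skipped; E skipped.
2 of 6 scheduled.

2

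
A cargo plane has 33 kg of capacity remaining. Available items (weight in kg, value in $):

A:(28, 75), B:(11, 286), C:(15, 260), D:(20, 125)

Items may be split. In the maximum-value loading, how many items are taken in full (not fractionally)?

Sort by value per unit weight and fill in that order.
Order: B (286/11=26.00) > C (260/15=17.33) > D (125/20=6.25) > A (75/28=2.68)
Fill: take B (11 @ 286) → take C (15 @ 260) → take 7/20 of D → 43.75; 33/33 used.
2 item(s) taken whole; one partial (take 7/20 of D).

2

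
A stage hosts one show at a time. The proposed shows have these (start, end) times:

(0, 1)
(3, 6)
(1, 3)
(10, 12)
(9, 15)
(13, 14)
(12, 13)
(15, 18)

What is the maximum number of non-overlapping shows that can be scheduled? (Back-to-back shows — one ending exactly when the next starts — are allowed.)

7

By end time: (0,1), (1,3), (3,6), (10,12), (12,13), (13,14), (9,15), (15,18).
Pick (0,1); next start ≥ 1 → (1,3); next start ≥ 3 → (3,6); next start ≥ 6 → (10,12); next start ≥ 12 → (12,13); next start ≥ 13 → (13,14); next start ≥ 14 → (15,18).
Selected 7 shows.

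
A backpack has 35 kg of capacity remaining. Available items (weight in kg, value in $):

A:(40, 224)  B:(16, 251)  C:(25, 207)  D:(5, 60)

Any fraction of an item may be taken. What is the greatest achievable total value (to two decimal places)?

426.92

Order: B (251/16=15.69) > D (60/5=12.00) > C (207/25=8.28) > A (224/40=5.60)
Fill: take B (16 @ 251) → take D (5 @ 60) → take 14/25 of C → 115.92; 35/35 used.
Total value = 426.92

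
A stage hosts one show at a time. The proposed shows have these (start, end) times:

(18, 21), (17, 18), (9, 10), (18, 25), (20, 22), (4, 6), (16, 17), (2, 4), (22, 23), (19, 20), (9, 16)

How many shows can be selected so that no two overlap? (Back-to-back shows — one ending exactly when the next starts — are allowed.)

8

Greedy by earliest finish: after sorting by end time, pick each interval compatible with the last pick.
By end time: (2,4), (4,6), (9,10), (9,16), (16,17), (17,18), (19,20), (18,21), (20,22), (22,23), (18,25).
Pick (2,4); next start ≥ 4 → (4,6); next start ≥ 6 → (9,10); next start ≥ 10 → (16,17); next start ≥ 17 → (17,18); next start ≥ 18 → (19,20); next start ≥ 20 → (20,22); next start ≥ 22 → (22,23).
Selected 8 shows.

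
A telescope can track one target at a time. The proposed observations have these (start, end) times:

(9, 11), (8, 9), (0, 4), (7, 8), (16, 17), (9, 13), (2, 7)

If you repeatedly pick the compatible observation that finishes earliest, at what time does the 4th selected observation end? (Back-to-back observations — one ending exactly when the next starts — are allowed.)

Sort by end time and greedily take each interval whose start is ≥ the last chosen end.
Sorted by end: (0,4)  (2,7)  (7,8)  (8,9)  (9,11)  (9,13)  (16,17)
take (0,4); take (7,8); take (8,9); take (9,11); take (16,17).
Selected: (0,4) (7,8) (8,9) (9,11) (16,17)

11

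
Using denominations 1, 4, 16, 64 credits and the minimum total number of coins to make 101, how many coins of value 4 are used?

Greedy: take as many of the largest coin as possible, then repeat with the remainder.
101 − 1×64→37 − 2×16→5 − 1×4→1 − 1×1→0
Count of 4: 1

1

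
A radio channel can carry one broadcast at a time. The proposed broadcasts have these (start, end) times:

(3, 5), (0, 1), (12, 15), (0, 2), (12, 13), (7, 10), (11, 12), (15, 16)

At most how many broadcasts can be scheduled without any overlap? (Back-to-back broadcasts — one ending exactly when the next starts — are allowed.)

Sort by end time and greedily take each interval whose start is ≥ the last chosen end.
By end time: (0,1), (0,2), (3,5), (7,10), (11,12), (12,13), (12,15), (15,16).
Pick (0,1); next start ≥ 1 → (3,5); next start ≥ 5 → (7,10); next start ≥ 10 → (11,12); next start ≥ 12 → (12,13); next start ≥ 13 → (15,16).
Selected 6 broadcasts.

6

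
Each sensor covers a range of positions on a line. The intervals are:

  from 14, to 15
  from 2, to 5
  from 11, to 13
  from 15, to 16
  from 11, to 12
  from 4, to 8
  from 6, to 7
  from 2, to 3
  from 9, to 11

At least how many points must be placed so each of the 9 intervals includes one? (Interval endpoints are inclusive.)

By right end: [2,3]  [2,5]  [6,7]  [4,8]  [9,11]  [11,12]  [11,13]  [14,15]  [15,16]
[2,3] uncovered → point at 3; [6,7] uncovered → point at 7; [9,11] uncovered → point at 11; [14,15] uncovered → point at 15.
Points: 3, 7, 11, 15 (4 total).

4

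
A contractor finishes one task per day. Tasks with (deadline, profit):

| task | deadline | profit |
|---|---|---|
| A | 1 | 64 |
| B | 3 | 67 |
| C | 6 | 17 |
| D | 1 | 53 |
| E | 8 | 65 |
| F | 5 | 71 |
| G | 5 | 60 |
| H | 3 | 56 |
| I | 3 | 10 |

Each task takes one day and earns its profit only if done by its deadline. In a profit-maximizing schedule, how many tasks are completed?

7

Sort by profit descending; place each in the latest free slot ≤ its deadline.
Profit order: F=71 B=67 E=65 A=64 G=60 H=56 D=53 C=17 I=10
Assign: F→slot 5, B→slot 3, E→slot 8, A→slot 1, G→slot 4, H→slot 2, D skipped, C→slot 6, I skipped.
Slots: [1:A] [2:H] [3:B] [4:G] [5:F] [6:C] [8:E]
7 of 9 scheduled.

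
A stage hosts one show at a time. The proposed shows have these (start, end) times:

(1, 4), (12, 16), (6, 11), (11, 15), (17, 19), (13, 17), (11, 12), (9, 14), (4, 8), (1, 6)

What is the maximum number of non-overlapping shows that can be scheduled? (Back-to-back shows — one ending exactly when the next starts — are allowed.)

Greedy by earliest finish: after sorting by end time, pick each interval compatible with the last pick.
Sorted by end: (1,4)  (1,6)  (4,8)  (6,11)  (11,12)  (9,14)  (11,15)  (12,16)  (13,17)  (17,19)
take (1,4); skip (1,6); take (4,8); take (11,12); skip (9,14); take (12,16); skip (13,17); take (17,19).
Selected 5 shows.

5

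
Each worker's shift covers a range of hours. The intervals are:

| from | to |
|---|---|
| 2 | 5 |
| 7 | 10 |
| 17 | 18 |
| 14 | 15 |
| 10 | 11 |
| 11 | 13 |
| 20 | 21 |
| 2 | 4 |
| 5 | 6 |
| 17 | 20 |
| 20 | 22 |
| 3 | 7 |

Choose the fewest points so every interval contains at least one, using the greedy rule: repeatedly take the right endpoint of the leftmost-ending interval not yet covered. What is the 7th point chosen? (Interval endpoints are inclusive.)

Sort by right endpoint; whenever an interval is uncovered, place a point at its right end.
By right end: [2,4]  [2,5]  [5,6]  [3,7]  [7,10]  [10,11]  [11,13]  [14,15]  [17,18]  [17,20]  [20,21]  [20,22]
[2,4] uncovered → point at 4; [5,6] uncovered → point at 6; [7,10] uncovered → point at 10; [11,13] uncovered → point at 13; [14,15] uncovered → point at 15; [17,18] uncovered → point at 18; [20,21] uncovered → point at 21.
Points: 4, 6, 10, 13, 15, 18, 21 (7 total).

21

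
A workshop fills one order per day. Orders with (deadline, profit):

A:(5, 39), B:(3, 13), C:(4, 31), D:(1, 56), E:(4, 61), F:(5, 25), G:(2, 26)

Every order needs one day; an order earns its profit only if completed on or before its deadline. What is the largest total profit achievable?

Sort by profit descending; place each in the latest free slot ≤ its deadline.
Profit order: E=61 D=56 A=39 C=31 G=26 F=25 B=13
Assign: E→slot 4, D→slot 1, A→slot 5, C→slot 3, G→slot 2, F skipped, B skipped.
Slots: [1:D] [2:G] [3:C] [4:E] [5:A]
Profit = 56 + 26 + 31 + 61 + 39 = 213

213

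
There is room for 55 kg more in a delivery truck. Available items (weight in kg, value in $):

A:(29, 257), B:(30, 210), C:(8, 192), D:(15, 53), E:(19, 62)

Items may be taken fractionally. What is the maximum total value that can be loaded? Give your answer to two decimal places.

575.00

Sort by value per unit weight and fill in that order.
Order: C (192/8=24.00) > A (257/29=8.86) > B (210/30=7.00) > D (53/15=3.53) > E (62/19=3.26)
Fill: take C (8 @ 192) → take A (29 @ 257) → take 18/30 of B → 126.00; 55/55 used.
Total value = 575.00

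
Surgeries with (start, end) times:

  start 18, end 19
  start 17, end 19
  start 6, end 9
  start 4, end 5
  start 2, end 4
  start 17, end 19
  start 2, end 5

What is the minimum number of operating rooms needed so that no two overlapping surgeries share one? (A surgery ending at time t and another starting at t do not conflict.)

starts: [2, 2, 4, 6, 17, 17, 18]
ends:   [4, 5, 5, 9, 19, 19, 19]
s2→1 s2→2 e4→1 s4→2 e5→1 e5→0 s6→1 e9→0 s17→1 s17→2 s18→3  — peak 3.

3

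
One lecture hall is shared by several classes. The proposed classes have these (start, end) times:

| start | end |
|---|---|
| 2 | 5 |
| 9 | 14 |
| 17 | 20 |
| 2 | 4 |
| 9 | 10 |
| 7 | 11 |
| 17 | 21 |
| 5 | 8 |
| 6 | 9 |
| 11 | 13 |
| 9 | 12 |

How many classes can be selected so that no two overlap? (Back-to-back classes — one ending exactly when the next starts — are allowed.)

By end time: (2,4), (2,5), (5,8), (6,9), (9,10), (7,11), (9,12), (11,13), (9,14), (17,20), (17,21).
Pick (2,4); next start ≥ 4 → (5,8); next start ≥ 8 → (9,10); next start ≥ 10 → (11,13); next start ≥ 13 → (17,20).
Selected 5 classes.

5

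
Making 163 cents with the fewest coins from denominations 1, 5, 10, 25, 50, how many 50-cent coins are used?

Greedy: take as many of the largest coin as possible, then repeat with the remainder.
163 = 3×50 + 1×10 + 3×1
Count of 50: 3

3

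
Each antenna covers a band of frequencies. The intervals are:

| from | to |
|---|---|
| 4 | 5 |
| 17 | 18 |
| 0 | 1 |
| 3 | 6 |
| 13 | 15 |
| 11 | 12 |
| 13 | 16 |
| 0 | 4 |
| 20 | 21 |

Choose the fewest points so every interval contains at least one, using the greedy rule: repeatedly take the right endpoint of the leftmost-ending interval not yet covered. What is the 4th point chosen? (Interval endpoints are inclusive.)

15

Sort by right endpoint; whenever an interval is uncovered, place a point at its right end.
By right end: [0,1]  [0,4]  [4,5]  [3,6]  [11,12]  [13,15]  [13,16]  [17,18]  [20,21]
[0,1] uncovered → point at 1; [4,5] uncovered → point at 5; [11,12] uncovered → point at 12; [13,15] uncovered → point at 15; [17,18] uncovered → point at 18; [20,21] uncovered → point at 21.
Points: 1, 5, 12, 15, 18, 21 (6 total).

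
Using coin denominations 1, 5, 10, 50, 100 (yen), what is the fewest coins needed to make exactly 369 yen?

369 = 3×100 + 1×50 + 1×10 + 1×5 + 4×1
Total coins = 3 + 1 + 1 + 1 + 4 = 10

10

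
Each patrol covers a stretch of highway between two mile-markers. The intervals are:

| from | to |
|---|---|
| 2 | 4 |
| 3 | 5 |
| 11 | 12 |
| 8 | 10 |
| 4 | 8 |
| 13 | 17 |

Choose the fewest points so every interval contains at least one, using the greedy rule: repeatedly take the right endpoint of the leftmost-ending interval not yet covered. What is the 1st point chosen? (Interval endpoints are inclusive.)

4

Sort by right endpoint; whenever an interval is uncovered, place a point at its right end.
Sorted: [2,4] [3,5] [4,8] [8,10] [11,12] [13,17]
{[2,4],[3,5],[4,8]} hit by 4; {[8,10]} hit by 10; {[11,12]} hit by 12; {[13,17]} hit by 17.
Points: 4, 10, 12, 17 (4 total).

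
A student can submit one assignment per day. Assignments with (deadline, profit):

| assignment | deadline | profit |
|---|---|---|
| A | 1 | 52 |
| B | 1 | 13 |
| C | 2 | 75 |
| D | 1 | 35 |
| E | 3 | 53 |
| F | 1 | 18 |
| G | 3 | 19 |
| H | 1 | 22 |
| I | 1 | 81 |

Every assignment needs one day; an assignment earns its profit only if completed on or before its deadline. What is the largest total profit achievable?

209

Sort by profit descending; place each in the latest free slot ≤ its deadline.
Profit order: I=81 C=75 E=53 A=52 D=35 H=22 G=19 F=18 B=13
Assign: I→slot 1, C→slot 2, E→slot 3, A skipped, D skipped, H skipped, G skipped, F skipped, B skipped.
Slots: [1:I] [2:C] [3:E]
Profit = 81 + 75 + 53 = 209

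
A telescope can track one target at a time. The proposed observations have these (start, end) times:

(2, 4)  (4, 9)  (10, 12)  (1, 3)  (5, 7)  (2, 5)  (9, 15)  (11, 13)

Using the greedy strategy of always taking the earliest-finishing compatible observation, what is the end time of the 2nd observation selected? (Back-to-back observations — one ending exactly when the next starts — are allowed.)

7

Sorted by end: (1,3)  (2,4)  (2,5)  (5,7)  (4,9)  (10,12)  (11,13)  (9,15)
take (1,3); skip (2,5); take (5,7); skip (4,9); take (10,12); skip (11,13).
Selected: (1,3) (5,7) (10,12)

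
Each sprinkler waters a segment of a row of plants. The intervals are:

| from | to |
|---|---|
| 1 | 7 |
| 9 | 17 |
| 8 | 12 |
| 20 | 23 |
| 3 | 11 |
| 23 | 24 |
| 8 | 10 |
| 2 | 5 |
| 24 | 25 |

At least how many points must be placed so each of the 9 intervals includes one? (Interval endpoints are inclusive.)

Sort by right endpoint; whenever an interval is uncovered, place a point at its right end.
By right end: [2,5]  [1,7]  [8,10]  [3,11]  [8,12]  [9,17]  [20,23]  [23,24]  [24,25]
[2,5] uncovered → point at 5; [8,10] uncovered → point at 10; [20,23] uncovered → point at 23; [24,25] uncovered → point at 25.
Points: 5, 10, 23, 25 (4 total).

4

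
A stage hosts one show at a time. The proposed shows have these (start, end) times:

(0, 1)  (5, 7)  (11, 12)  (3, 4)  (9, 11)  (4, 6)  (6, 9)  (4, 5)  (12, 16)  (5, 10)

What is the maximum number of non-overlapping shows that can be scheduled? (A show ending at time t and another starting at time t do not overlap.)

Sort by end time and greedily take each interval whose start is ≥ the last chosen end.
Sorted by end: (0,1)  (3,4)  (4,5)  (4,6)  (5,7)  (6,9)  (5,10)  (9,11)  (11,12)  (12,16)
take (0,1); take (3,4); take (4,5); skip (4,6); take (5,7); skip (5,10); take (9,11); take (11,12); take (12,16).
Selected 7 shows.

7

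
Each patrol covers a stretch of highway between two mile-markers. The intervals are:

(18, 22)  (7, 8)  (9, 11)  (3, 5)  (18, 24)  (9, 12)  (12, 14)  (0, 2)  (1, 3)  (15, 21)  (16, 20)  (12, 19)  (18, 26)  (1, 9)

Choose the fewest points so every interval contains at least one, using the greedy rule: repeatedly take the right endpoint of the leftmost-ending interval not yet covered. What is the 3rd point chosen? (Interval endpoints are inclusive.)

8

Process intervals by earliest right end; each time one isn't hit yet, stab at its right endpoint.
Sorted: [0,2] [1,3] [3,5] [7,8] [1,9] [9,11] [9,12] [12,14] [12,19] [16,20] [15,21] [18,22] [18,24] [18,26]
{[0,2],[1,3]} hit by 2; {[3,5]} hit by 5; {[7,8],[1,9]} hit by 8; {[9,11],[9,12]} hit by 11; {[12,14],[12,19]} hit by 14; {[16,20],[15,21],[18,22],[18,24],[18,26]} hit by 20.
Points: 2, 5, 8, 11, 14, 20 (6 total).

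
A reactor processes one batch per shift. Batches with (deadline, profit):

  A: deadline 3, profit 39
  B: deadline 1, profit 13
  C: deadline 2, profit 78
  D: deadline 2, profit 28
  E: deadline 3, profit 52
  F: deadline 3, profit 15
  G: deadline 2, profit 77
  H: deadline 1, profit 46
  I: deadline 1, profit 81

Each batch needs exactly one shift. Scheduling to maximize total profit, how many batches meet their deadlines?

3

Sort by profit descending; place each in the latest free slot ≤ its deadline.
By profit: I(d1,81), C(d2,78), G(d2,77), E(d3,52), H(d1,46), A(d3,39), D(d2,28), F(d3,15), B(d1,13)
I→slot 1; C→slot 2; G skipped; E→slot 3; H skipped; A skipped; D skipped; F skipped; B skipped.
3 of 9 scheduled.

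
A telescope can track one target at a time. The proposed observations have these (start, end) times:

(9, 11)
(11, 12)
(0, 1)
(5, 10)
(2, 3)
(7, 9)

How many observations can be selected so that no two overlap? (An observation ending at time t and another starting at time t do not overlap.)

5

Sorted by end: (0,1)  (2,3)  (7,9)  (5,10)  (9,11)  (11,12)
take (0,1); take (2,3); take (7,9); take (9,11); take (11,12).
Selected 5 observations.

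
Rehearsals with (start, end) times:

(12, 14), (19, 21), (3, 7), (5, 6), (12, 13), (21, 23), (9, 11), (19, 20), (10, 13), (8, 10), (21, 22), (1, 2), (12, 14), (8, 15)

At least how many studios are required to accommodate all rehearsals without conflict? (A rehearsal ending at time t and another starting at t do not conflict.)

5

starts: [1, 3, 5, 8, 8, 9, 10, 12, 12, 12, 19, 19, 21, 21]
ends:   [2, 6, 7, 10, 11, 13, 13, 14, 14, 15, 20, 21, 22, 23]
s1→1 e2→0 s3→1 s5→2 e6→1 e7→0 s8→1 s8→2 s9→3 e10→2 s10→3 e11→2 s12→3 s12→4 s12→5  — peak 5.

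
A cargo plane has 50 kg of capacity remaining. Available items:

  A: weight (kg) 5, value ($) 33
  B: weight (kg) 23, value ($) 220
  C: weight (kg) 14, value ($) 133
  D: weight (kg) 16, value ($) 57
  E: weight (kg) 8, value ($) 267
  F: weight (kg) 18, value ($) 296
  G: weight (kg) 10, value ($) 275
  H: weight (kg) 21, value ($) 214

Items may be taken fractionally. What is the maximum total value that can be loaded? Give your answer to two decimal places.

Greedy by value/weight ratio, highest first.
Order: E (267/8=33.38) > G (275/10=27.50) > F (296/18=16.44) > H (214/21=10.19) > B (220/23=9.57) > C (133/14=9.50) > A (33/5=6.60) > D (57/16=3.56)
Fill: take E (8 @ 267) → take G (10 @ 275) → take F (18 @ 296) → take 14/21 of H → 142.67; 50/50 used.
Total value = 980.67

980.67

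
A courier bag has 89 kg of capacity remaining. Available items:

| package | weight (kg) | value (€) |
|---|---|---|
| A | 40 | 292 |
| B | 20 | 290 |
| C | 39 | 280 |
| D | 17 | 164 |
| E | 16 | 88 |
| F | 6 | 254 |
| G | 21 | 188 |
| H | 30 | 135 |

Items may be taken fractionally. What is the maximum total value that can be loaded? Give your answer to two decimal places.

Sort by value per unit weight and fill in that order.
Order: F (254/6=42.33) > B (290/20=14.50) > D (164/17=9.65) > G (188/21=8.95) > A (292/40=7.30) > C (280/39=7.18) > E (88/16=5.50) > H (135/30=4.50)
Fill: take F (6 @ 254) → take B (20 @ 290) → take D (17 @ 164) → take G (21 @ 188) → take 25/40 of A → 182.50; 89/89 used.
Total value = 1078.50

1078.50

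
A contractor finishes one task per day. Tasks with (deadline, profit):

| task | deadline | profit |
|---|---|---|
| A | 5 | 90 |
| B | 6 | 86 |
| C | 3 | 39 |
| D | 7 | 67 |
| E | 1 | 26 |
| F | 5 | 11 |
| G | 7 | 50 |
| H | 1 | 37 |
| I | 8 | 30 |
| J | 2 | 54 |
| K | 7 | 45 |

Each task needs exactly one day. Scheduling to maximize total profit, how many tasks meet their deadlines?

Take jobs in profit order; each goes to the latest open slot no later than its deadline.
By profit: A(d5,90), B(d6,86), D(d7,67), J(d2,54), G(d7,50), K(d7,45), C(d3,39), H(d1,37), I(d8,30), E(d1,26), F(d5,11)
A→slot 5; B→slot 6; D→slot 7; J→slot 2; G→slot 4; K→slot 3; C→slot 1; H skipped; I→slot 8; E skipped; F skipped.
8 of 11 scheduled.

8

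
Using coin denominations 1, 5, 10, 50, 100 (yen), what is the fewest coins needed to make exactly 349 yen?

12

Use the largest denomination that fits, subtract, and repeat.
349 − 3×100→49 − 4×10→9 − 1×5→4 − 4×1→0
Total coins = 3 + 4 + 1 + 4 = 12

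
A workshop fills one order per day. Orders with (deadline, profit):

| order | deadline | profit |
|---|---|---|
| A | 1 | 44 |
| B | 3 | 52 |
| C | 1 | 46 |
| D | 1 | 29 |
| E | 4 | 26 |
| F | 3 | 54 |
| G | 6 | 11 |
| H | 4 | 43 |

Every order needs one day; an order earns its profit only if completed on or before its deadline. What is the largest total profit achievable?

206

Take jobs in profit order; each goes to the latest open slot no later than its deadline.
Profit order: F=54 B=52 C=46 A=44 H=43 D=29 E=26 G=11
Assign: F→slot 3, B→slot 2, C→slot 1, A skipped, H→slot 4, D skipped, E skipped, G→slot 6.
Slots: [1:C] [2:B] [3:F] [4:H] [6:G]
Profit = 46 + 52 + 54 + 43 + 11 = 206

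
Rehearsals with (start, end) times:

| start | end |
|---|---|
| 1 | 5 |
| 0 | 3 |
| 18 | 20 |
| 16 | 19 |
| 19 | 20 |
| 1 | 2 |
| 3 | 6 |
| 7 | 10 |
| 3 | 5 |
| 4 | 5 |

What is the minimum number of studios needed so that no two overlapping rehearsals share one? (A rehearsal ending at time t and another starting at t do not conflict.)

Count concurrent intervals with a sweep; the peak is the room count.
Events (time:±→running): 0:+→1 1:+→2 1:+→3 2:-→2 3:-→1 3:+→2 3:+→3 4:+→4 … peak 4.

4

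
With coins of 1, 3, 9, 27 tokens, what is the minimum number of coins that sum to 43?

5

Greedy: take as many of the largest coin as possible, then repeat with the remainder.
43 = 1×27 + 1×9 + 2×3 + 1×1
Total coins = 1 + 1 + 2 + 1 = 5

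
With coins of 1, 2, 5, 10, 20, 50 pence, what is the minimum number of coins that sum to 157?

5

Use the largest denomination that fits, subtract, and repeat.
157 = 3×50 + 1×5 + 1×2
Total coins = 3 + 1 + 1 = 5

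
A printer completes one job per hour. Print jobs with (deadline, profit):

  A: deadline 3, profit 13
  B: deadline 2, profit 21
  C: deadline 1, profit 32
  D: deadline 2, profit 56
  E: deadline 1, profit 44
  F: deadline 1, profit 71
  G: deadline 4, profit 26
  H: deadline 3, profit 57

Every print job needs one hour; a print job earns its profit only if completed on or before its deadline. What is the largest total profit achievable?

Profit order: F=71 H=57 D=56 E=44 C=32 G=26 B=21 A=13
Assign: F→slot 1, H→slot 3, D→slot 2, E skipped, C skipped, G→slot 4, B skipped, A skipped.
Slots: [1:F] [2:D] [3:H] [4:G]
Profit = 71 + 56 + 57 + 26 = 210

210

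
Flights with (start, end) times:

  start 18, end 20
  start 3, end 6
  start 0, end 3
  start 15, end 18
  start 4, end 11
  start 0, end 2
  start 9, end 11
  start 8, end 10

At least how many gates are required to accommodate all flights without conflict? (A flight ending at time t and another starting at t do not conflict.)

3

Count concurrent intervals with a sweep; the peak is the room count.
Events (time:±→running): 0:+→1 0:+→2 2:-→1 3:-→0 3:+→1 4:+→2 6:-→1 8:+→2 9:+→3 … peak 3.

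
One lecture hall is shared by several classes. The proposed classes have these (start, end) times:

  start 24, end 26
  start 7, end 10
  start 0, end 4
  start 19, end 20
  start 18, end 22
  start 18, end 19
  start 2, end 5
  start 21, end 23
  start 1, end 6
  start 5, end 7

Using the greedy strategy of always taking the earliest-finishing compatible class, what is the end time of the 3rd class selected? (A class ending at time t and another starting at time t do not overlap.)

10

Greedy by earliest finish: after sorting by end time, pick each interval compatible with the last pick.
Sorted by end: (0,4)  (2,5)  (1,6)  (5,7)  (7,10)  (18,19)  (19,20)  (18,22)  (21,23)  (24,26)
take (0,4); take (5,7); take (7,10); take (18,19); take (19,20); take (21,23); take (24,26).
Selected: (0,4) (5,7) (7,10) (18,19) (19,20) (21,23) (24,26)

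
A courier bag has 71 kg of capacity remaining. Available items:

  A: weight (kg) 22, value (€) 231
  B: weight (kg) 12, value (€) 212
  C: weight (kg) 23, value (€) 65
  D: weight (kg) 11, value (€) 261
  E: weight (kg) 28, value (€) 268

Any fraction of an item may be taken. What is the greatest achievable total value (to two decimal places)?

952.86

Order: D (261/11=23.73) > B (212/12=17.67) > A (231/22=10.50) > E (268/28=9.57) > C (65/23=2.83)
Fill: take D (11 @ 261) → take B (12 @ 212) → take A (22 @ 231) → take 26/28 of E → 248.86; 71/71 used.
Total value = 952.86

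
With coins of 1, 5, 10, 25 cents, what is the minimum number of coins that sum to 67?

67 − 2×25→17 − 1×10→7 − 1×5→2 − 2×1→0
Total coins = 2 + 1 + 1 + 2 = 6

6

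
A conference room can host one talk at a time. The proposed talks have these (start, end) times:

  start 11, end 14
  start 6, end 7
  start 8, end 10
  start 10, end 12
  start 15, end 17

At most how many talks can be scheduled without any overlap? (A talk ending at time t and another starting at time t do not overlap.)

4

Greedy by earliest finish: after sorting by end time, pick each interval compatible with the last pick.
By end time: (6,7), (8,10), (10,12), (11,14), (15,17).
Pick (6,7); next start ≥ 7 → (8,10); next start ≥ 10 → (10,12); next start ≥ 12 → (15,17).
Selected 4 talks.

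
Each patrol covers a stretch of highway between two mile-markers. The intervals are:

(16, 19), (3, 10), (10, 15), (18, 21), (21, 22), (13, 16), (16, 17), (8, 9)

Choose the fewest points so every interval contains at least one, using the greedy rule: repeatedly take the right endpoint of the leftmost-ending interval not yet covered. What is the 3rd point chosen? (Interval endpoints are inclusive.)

17

By right end: [8,9]  [3,10]  [10,15]  [13,16]  [16,17]  [16,19]  [18,21]  [21,22]
[8,9] uncovered → point at 9; [10,15] uncovered → point at 15; [16,17] uncovered → point at 17; [18,21] uncovered → point at 21.
Points: 9, 15, 17, 21 (4 total).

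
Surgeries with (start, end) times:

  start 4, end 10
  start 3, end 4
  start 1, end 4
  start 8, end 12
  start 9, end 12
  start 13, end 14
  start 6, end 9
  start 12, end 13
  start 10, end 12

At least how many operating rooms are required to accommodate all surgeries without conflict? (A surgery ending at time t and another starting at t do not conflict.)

Events (time:±→running): 1:+→1 3:+→2 4:-→1 4:-→0 4:+→1 6:+→2 8:+→3 … peak 3.

3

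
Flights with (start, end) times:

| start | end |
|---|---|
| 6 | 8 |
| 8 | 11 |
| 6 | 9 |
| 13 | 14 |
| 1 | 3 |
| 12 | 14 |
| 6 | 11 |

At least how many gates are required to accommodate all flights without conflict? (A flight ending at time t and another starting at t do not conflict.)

Events (time:±→running): 1:+→1 3:-→0 6:+→1 6:+→2 6:+→3 … peak 3.

3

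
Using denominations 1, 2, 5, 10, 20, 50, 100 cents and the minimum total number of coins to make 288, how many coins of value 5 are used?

Use the largest denomination that fits, subtract, and repeat.
288 − 2×100→88 − 1×50→38 − 1×20→18 − 1×10→8 − 1×5→3 − 1×2→1 − 1×1→0
Count of 5: 1

1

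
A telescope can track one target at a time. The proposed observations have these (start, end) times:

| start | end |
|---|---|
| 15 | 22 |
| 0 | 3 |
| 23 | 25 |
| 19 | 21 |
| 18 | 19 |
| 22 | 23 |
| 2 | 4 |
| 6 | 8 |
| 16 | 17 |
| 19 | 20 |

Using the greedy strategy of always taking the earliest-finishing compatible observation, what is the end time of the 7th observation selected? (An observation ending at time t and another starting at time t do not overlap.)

Sorted by end: (0,3)  (2,4)  (6,8)  (16,17)  (18,19)  (19,20)  (19,21)  (15,22)  (22,23)  (23,25)
take (0,3); take (6,8); take (16,17); take (18,19); take (19,20); take (22,23); take (23,25).
Selected: (0,3) (6,8) (16,17) (18,19) (19,20) (22,23) (23,25)

25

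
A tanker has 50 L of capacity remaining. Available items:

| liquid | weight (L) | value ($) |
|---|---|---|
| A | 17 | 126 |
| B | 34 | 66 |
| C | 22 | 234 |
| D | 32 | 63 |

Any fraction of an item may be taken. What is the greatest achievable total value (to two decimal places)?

381.66

Ratios (sorted): C 10.64, A 7.41, D 1.97, B 1.94
take C (22 @ 234); take A (17 @ 126); take 11/32 of D → 21.66. Capacity used 50/50.
Total value = 381.66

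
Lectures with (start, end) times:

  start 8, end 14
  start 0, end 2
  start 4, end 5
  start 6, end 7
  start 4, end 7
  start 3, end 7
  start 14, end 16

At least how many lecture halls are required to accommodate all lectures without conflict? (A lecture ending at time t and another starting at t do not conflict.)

Events (time:±→running): 0:+→1 2:-→0 3:+→1 4:+→2 4:+→3 … peak 3.

3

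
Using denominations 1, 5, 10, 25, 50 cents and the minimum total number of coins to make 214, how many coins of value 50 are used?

4

Greedy: take as many of the largest coin as possible, then repeat with the remainder.
214 − 4×50→14 − 1×10→4 − 4×1→0
Count of 50: 4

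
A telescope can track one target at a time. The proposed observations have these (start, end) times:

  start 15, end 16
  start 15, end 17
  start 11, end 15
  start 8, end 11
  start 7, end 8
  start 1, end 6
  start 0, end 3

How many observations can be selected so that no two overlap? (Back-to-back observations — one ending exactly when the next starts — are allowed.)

5

By end time: (0,3), (1,6), (7,8), (8,11), (11,15), (15,16), (15,17).
Pick (0,3); next start ≥ 3 → (7,8); next start ≥ 8 → (8,11); next start ≥ 11 → (11,15); next start ≥ 15 → (15,16).
Selected 5 observations.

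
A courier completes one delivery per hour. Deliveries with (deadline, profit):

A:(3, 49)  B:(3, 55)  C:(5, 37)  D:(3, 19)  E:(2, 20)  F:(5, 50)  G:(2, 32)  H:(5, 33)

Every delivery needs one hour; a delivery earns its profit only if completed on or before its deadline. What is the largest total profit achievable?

224

Sort by profit descending; place each in the latest free slot ≤ its deadline.
Profit order: B=55 F=50 A=49 C=37 H=33 G=32 E=20 D=19
Assign: B→slot 3, F→slot 5, A→slot 2, C→slot 4, H→slot 1, G skipped, E skipped, D skipped.
Slots: [1:H] [2:A] [3:B] [4:C] [5:F]
Profit = 33 + 49 + 55 + 37 + 50 = 224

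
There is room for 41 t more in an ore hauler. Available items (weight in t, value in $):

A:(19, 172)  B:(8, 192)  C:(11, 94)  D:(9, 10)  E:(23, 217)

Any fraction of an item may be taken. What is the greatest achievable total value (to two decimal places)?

499.53

Ratios (sorted): B 24.00, E 9.43, A 9.05, C 8.55, D 1.11
take B (8 @ 192); take E (23 @ 217); take 10/19 of A → 90.53. Capacity used 41/41.
Total value = 499.53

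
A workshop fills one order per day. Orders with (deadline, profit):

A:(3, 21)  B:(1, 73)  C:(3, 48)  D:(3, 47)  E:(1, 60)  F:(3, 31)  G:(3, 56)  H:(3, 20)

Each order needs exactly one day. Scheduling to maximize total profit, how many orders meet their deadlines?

Take jobs in profit order; each goes to the latest open slot no later than its deadline.
By profit: B(d1,73), E(d1,60), G(d3,56), C(d3,48), D(d3,47), F(d3,31), A(d3,21), H(d3,20)
B→slot 1; E skipped; G→slot 3; C→slot 2; D skipped; F skipped; A skipped; H skipped.
3 of 8 scheduled.

3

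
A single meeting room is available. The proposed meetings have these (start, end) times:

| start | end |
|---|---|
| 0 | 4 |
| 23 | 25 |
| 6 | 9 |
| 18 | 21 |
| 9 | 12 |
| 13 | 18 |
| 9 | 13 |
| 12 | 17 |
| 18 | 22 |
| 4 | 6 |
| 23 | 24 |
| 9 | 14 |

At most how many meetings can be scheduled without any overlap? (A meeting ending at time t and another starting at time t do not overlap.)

7

Order by finish time; keep every interval that doesn't clash with the previous kept one.
Sorted by end: (0,4)  (4,6)  (6,9)  (9,12)  (9,13)  (9,14)  (12,17)  (13,18)  (18,21)  (18,22)  (23,24)  (23,25)
take (0,4); take (4,6); take (6,9); take (9,12); skip (9,14); take (12,17); take (18,21); skip (18,22); take (23,24).
Selected 7 meetings.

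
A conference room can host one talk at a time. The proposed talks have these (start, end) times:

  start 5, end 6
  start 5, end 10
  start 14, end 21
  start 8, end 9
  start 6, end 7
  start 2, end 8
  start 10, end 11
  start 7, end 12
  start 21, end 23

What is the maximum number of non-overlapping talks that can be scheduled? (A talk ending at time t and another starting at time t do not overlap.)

6

Sorted by end: (5,6)  (6,7)  (2,8)  (8,9)  (5,10)  (10,11)  (7,12)  (14,21)  (21,23)
take (5,6); take (6,7); take (8,9); skip (5,10); take (10,11); take (14,21); take (21,23).
Selected 6 talks.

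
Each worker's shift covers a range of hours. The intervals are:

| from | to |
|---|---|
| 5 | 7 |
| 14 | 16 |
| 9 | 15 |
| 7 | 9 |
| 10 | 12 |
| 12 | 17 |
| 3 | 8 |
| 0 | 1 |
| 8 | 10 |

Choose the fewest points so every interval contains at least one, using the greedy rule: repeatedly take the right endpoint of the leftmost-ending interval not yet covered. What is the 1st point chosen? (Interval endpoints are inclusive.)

By right end: [0,1]  [5,7]  [3,8]  [7,9]  [8,10]  [10,12]  [9,15]  [14,16]  [12,17]
[0,1] uncovered → point at 1; [5,7] uncovered → point at 7; [8,10] uncovered → point at 10; [14,16] uncovered → point at 16.
Points: 1, 7, 10, 16 (4 total).

1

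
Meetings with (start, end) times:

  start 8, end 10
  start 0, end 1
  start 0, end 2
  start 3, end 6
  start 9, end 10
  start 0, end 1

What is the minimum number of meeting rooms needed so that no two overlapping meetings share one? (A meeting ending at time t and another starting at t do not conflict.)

3

The answer is the maximum number of intervals overlapping at any instant.
starts: [0, 0, 0, 3, 8, 9]
ends:   [1, 1, 2, 6, 10, 10]
s0→1 s0→2 s0→3  — peak 3.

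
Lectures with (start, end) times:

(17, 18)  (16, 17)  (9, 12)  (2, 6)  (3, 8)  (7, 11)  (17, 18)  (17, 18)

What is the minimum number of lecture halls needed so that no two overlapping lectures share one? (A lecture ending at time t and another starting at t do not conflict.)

Events (time:±→running): 2:+→1 3:+→2 6:-→1 7:+→2 8:-→1 9:+→2 11:-→1 12:-→0 16:+→1 17:-→0 17:+→1 17:+→2 17:+→3 … peak 3.

3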